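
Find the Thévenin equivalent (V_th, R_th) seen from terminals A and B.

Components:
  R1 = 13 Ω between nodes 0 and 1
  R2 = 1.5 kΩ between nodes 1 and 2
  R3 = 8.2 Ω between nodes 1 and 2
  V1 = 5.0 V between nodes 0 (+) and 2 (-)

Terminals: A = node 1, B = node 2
Step 1 — V_th is the open-circuit voltage V_A - V_B (nothing connected across the terminals).
Nodal analysis, taking node 2 as the 0 V reference.
Source V1 fixes V_0 = 5 V.
KCL at each unknown node (sum of currents leaving = 0; resistances in Ω):
  Node 1: (V_1 - 5)/13 + (V_1 - 0)/1500 + (V_1 - 0)/8.2 = 0
Collecting terms: 0.1995 × V_1 = 0.3846  =>  V_1 = 1.928 V
V_th = V_1 - V_2 = 1.928 - 0 = 1.928 V
Step 2 — R_th: zero the source — replace V1 by a short circuit (node 2 merges into node 0) — and find the resistance seen between A (node 1) and B (node 0).
Reduce the network between node 1 (A) and node 0 (B) by series/parallel combination:
  Rp1 = R1 ‖ R2 ‖ R3 (parallel, all between nodes 0 and 1) = 1/(1/13 + 1/1500 + 1/8.2) = 5.012 Ω
R_th = 5.012 Ω

Final answer: V_th = 1.928 V, R_th = 5.012 Ω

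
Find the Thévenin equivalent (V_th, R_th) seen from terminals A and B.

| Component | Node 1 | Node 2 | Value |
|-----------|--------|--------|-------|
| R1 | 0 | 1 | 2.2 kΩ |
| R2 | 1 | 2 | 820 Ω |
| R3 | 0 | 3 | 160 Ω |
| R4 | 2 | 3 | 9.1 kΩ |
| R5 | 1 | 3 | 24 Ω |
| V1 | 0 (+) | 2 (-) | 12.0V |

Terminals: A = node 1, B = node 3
Step 1 — V_th is the open-circuit voltage V_A - V_B (nothing connected across the terminals).
Nodal analysis, taking node 2 as the 0 V reference.
Source V1 fixes V_0 = 12 V.
KCL at each unknown node (sum of currents leaving = 0; resistances in Ω):
  Node 1: (V_1 - 12)/2200 + (V_1 - 0)/820 + (V_1 - V_3)/24 = 0
  Node 3: (V_3 - 12)/160 + (V_3 - 0)/9100 + (V_3 - V_1)/24 = 0
Collecting terms (coefficients in siemens):
  0.04334·V_1 - 0.04167·V_3 = 0.005455
  0.04803·V_3 - 0.04167·V_1 = 0.075
Determinant D = (0.04334)(0.04803) - (-0.04167)(-0.04167) = 0.0003454
V_1 = [(0.005455)(0.04803) - (-0.04167)(0.075)]/D = 9.806 V
V_3 = [(0.04334)(0.075) - (0.005455)(-0.04167)]/D = 10.07 V
V_th = V_1 - V_3 = 9.806 - 10.07 = -0.2631 V
Step 2 — R_th: zero the source — replace V1 by a short circuit (node 2 merges into node 0) — and find the resistance seen between A (node 1) and B (node 3).
Reduce the network between node 1 (A) and node 3 (B) by series/parallel combination:
  Rp1 = R1 ‖ R2 (parallel, both between nodes 0 and 1) = 1/(1/2200 + 1/820) = 597.4 Ω
  Rp2 = R3 ‖ R4 (parallel, both between nodes 0 and 3) = 1/(1/160 + 1/9100) = 157.2 Ω
  Rs1 = Rp1 + Rp2 (series, joined only at node 0) = 597.4 + 157.2 = 754.6 Ω
  Rp3 = R5 ‖ Rs1 (parallel, both between nodes 1 and 3) = 1/(1/24 + 1/754.6) = 23.26 Ω
R_th = 23.26 Ω

Final answer: V_th = -0.2631 V, R_th = 23.26 Ω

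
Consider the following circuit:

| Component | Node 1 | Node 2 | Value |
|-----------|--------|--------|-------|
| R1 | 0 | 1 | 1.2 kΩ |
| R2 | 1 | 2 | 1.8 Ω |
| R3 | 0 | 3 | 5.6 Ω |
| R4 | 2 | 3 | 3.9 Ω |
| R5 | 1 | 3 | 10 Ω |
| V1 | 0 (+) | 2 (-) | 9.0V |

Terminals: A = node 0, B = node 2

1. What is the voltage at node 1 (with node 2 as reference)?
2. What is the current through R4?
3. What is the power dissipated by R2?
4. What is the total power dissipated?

Nodal analysis, taking node 2 as the 0 V reference.
Source V1 fixes V_0 = 9 V.
KCL at each unknown node (sum of currents leaving = 0; resistances in Ω):
  Node 1: (V_1 - 9)/1200 + (V_1 - 0)/1.8 + (V_1 - V_3)/10 = 0
  Node 3: (V_3 - 9)/5.6 + (V_3 - 0)/3.9 + (V_3 - V_1)/10 = 0
Collecting terms (coefficients in siemens):
  0.6564·V_1 - 0.1·V_3 = 0.0075
  0.535·V_3 - 0.1·V_1 = 1.607
Determinant D = (0.6564)(0.535) - (-0.1)(-0.1) = 0.3412
V_1 = [(0.0075)(0.535) - (-0.1)(1.607)]/D = 0.4828 V
V_3 = [(0.6564)(1.607) - (0.0075)(-0.1)]/D = 3.094 V
Part 1:
  Read off the nodal solution: V_1 = 0.4828 V
Part 2:
  I_R4 = (V_2 - V_3)/R4 = (0 - 3.094)/3.9 = -0.7934 A
  Magnitude: I_R4 = 0.7934 A
Part 3:
  I_R2 = (V_1 - V_2)/R2 = (0.4828 - 0)/1.8 = 0.2682 A
  P_R2 = I_R2² × R2 = (0.2682)² × 1.8 = 0.1295 W
Part 4:
  Power in each resistor, P = (ΔV)²/R:
    P_R1 = (9 - 0.4828)²/1200 = 0.06045 W
    P_R2 = (0.4828 - 0)²/1.8 = 0.1295 W
    P_R3 = (9 - 3.094)²/5.6 = 6.228 W
    P_R4 = (0 - 3.094)²/3.9 = 2.455 W
    P_R5 = (0.4828 - 3.094)²/10 = 0.682 W
  P_total = P_R1 + P_R2 + P_R3 + P_R4 + P_R5 = 9.555 W

Final answers:
1. V_1 = 0.4828 V
2. I_R4 = 0.7934 A
3. P_R2 = 0.1295 W
4. P_total = 9.555 W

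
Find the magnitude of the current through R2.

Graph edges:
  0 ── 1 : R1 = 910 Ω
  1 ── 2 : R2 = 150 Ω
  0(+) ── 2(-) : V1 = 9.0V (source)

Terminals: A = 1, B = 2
Nodal analysis, taking node 2 as the 0 V reference.
Source V1 fixes V_0 = 9 V.
KCL at each unknown node (sum of currents leaving = 0; resistances in Ω):
  Node 1: (V_1 - 9)/910 + (V_1 - 0)/150 = 0
Collecting terms: 0.007766 × V_1 = 0.00989  =>  V_1 = 1.274 V
I_R2 = (V_1 - V_2)/R2 = (1.274 - 0)/150 = 0.008491 A
|I_R2| = 0.008491 A

Final answer: |I_R2| = 0.008491 A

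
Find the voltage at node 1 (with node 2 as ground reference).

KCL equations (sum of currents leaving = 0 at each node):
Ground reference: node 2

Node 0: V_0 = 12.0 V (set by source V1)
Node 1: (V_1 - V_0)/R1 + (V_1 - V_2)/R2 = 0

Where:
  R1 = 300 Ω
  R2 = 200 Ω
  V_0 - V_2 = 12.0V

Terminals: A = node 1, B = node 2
Nodal analysis, taking node 2 as the 0 V reference.
Source V1 fixes V_0 = 12 V.
KCL at each unknown node (sum of currents leaving = 0; resistances in Ω):
  Node 1: (V_1 - 12)/300 + (V_1 - 0)/200 = 0
Collecting terms: 0.008333 × V_1 = 0.04  =>  V_1 = 4.8 V
The requested potential is V_1 = 4.8 V.

Final answer: V_1 = 4.8 V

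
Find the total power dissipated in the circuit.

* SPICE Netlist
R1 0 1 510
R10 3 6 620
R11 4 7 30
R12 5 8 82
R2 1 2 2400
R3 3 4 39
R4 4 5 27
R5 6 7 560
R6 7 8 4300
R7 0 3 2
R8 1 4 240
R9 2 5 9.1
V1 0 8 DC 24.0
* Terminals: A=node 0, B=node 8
Nodal analysis, taking node 8 as the 0 V reference.
Source V1 fixes V_0 = 24 V.
KCL at each unknown node (sum of currents leaving = 0; resistances in Ω):
  Node 1: (V_1 - 24)/510 + (V_1 - V_2)/2400 + (V_1 - V_4)/240 = 0
  Node 2: (V_2 - V_1)/2400 + (V_2 - V_5)/9.1 = 0
  Node 3: (V_3 - V_4)/39 + (V_3 - 24)/2 + (V_3 - V_6)/620 = 0
  Node 4: (V_4 - V_3)/39 + (V_4 - V_5)/27 + (V_4 - V_1)/240 + (V_4 - V_7)/30 = 0
  Node 5: (V_5 - V_4)/27 + (V_5 - V_2)/9.1 + (V_5 - 0)/82 = 0
  Node 6: (V_6 - V_7)/560 + (V_6 - V_3)/620 = 0
  Node 7: (V_7 - V_6)/560 + (V_7 - 0)/4300 + (V_7 - V_4)/30 = 0
Collecting terms (coefficients in siemens):
  0.006544·V_1 - 0.0004167·V_2 - 0.004167·V_4 = 0.04706
  0.1103·V_2 - 0.0004167·V_1 - 0.1099·V_5 = 0
  0.5273·V_3 - 0.02564·V_4 - 0.001613·V_6 = 12
  0.1002·V_4 - 0.004167·V_1 - 0.02564·V_3 - 0.03704·V_5 - 0.03333·V_7 = 0
  0.1591·V_5 - 0.1099·V_2 - 0.03704·V_4 = 0
  0.003399·V_6 - 0.001613·V_3 - 0.001786·V_7 = 0
  0.03535·V_7 - 0.03333·V_4 - 0.001786·V_6 = 0
Solving these 7 simultaneous equations (Gaussian elimination) gives:
  V_1 = 19.32 V, V_2 = 13.4 V, V_3 = 23.68 V, V_4 = 17.71 V
  V_5 = 13.38 V, V_6 = 20.56 V, V_7 = 17.74 V
Power in each resistor, P = (ΔV)²/R:
  P_R1 = (24 - 19.32)²/510 = 0.04289 W
  P_R2 = (19.32 - 13.4)²/2400 = 0.01462 W
  P_R3 = (23.68 - 17.71)²/39 = 0.9136 W
  P_R4 = (17.71 - 13.38)²/27 = 0.6969 W
  P_R5 = (20.56 - 17.74)²/560 = 0.0142 W
  P_R6 = (17.74 - 0)²/4300 = 0.0732 W
  P_R7 = (24 - 23.68)²/2 = 0.04998 W
  P_R8 = (19.32 - 17.71)²/240 = 0.01078 W
  P_R9 = (13.4 - 13.38)²/9.1 = 0.00005544 W
  P_R10 = (23.68 - 20.56)²/620 = 0.01572 W
  P_R11 = (17.71 - 17.74)²/30 = 0.00002481 W
  P_R12 = (13.38 - 0)²/82 = 2.182 W
P_total = P_R1 + P_R2 + P_R3 + P_R4 + P_R5 + P_R6 + P_R7 + P_R8 + P_R9 + P_R10 + P_R11 + P_R12 = 4.014 W

Final answer: 4.014 W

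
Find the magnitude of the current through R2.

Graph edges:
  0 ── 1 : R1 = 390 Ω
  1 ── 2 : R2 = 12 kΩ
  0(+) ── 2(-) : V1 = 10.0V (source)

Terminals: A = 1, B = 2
Nodal analysis, taking node 2 as the 0 V reference.
Source V1 fixes V_0 = 10 V.
KCL at each unknown node (sum of currents leaving = 0; resistances in Ω):
  Node 1: (V_1 - 10)/390 + (V_1 - 0)/12000 = 0
Collecting terms: 0.002647 × V_1 = 0.02564  =>  V_1 = 9.685 V
I_R2 = (V_1 - V_2)/R2 = (9.685 - 0)/12000 = 0.0008071 A
|I_R2| = 0.0008071 A

Final answer: |I_R2| = 0.0008071 A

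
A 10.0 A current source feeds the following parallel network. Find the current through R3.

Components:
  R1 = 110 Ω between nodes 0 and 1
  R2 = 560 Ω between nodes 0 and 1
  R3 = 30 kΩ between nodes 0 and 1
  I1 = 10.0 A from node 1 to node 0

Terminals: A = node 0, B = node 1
All resistors sit directly between nodes 0 and 1, so they are in parallel and share one voltage V; the full source current 10 A splits among them.
1/R_par = 1/110 + 1/560 + 1/30000 = 0.01091 S  =>  R_par = 91.66 Ω
V = I × R_par = 10 × 91.66 = 916.6 V
I_R3 = V/R3 = 916.6/30000 = 0.03055 A

Final answer: 0.03055 A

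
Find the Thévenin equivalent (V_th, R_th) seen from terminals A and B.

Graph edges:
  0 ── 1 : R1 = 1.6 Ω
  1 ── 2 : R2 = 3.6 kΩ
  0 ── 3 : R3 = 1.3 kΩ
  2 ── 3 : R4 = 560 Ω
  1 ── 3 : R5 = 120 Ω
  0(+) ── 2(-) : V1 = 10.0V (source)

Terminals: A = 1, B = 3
Step 1 — V_th is the open-circuit voltage V_A - V_B (nothing connected across the terminals).
Nodal analysis, taking node 2 as the 0 V reference.
Source V1 fixes V_0 = 10 V.
KCL at each unknown node (sum of currents leaving = 0; resistances in Ω):
  Node 1: (V_1 - 10)/1.6 + (V_1 - 0)/3600 + (V_1 - V_3)/120 = 0
  Node 3: (V_3 - 10)/1300 + (V_3 - 0)/560 + (V_3 - V_1)/120 = 0
Collecting terms (coefficients in siemens):
  0.6336·V_1 - 0.008333·V_3 = 6.25
  0.01089·V_3 - 0.008333·V_1 = 0.007692
Determinant D = (0.6336)(0.01089) - (-0.008333)(-0.008333) = 0.006829
V_1 = [(6.25)(0.01089) - (-0.008333)(0.007692)]/D = 9.974 V
V_3 = [(0.6336)(0.007692) - (6.25)(-0.008333)]/D = 8.34 V
V_th = V_1 - V_3 = 9.974 - 8.34 = 1.634 V
Step 2 — R_th: zero the source — replace V1 by a short circuit (node 2 merges into node 0) — and find the resistance seen between A (node 1) and B (node 3).
Reduce the network between node 1 (A) and node 3 (B) by series/parallel combination:
  Rp1 = R1 ‖ R2 (parallel, both between nodes 0 and 1) = 1/(1/1.6 + 1/3600) = 1.599 Ω
  Rp2 = R3 ‖ R4 (parallel, both between nodes 0 and 3) = 1/(1/1300 + 1/560) = 391.4 Ω
  Rs1 = Rp1 + Rp2 (series, joined only at node 0) = 1.599 + 391.4 = 393 Ω
  Rp3 = R5 ‖ Rs1 (parallel, both between nodes 1 and 3) = 1/(1/120 + 1/393) = 91.93 Ω
R_th = 91.93 Ω

Final answer: V_th = 1.634 V, R_th = 91.93 Ω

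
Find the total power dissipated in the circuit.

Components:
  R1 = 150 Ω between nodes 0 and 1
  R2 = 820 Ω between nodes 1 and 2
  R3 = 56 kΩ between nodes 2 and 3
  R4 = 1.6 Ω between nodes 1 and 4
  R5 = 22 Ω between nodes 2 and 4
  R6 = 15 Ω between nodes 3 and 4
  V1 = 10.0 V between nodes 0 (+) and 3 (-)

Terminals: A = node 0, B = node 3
Nodal analysis, taking node 3 as the 0 V reference.
Source V1 fixes V_0 = 10 V.
KCL at each unknown node (sum of currents leaving = 0; resistances in Ω):
  Node 1: (V_1 - 10)/150 + (V_1 - V_2)/820 + (V_1 - V_4)/1.6 = 0
  Node 2: (V_2 - V_1)/820 + (V_2 - 0)/56000 + (V_2 - V_4)/22 = 0
  Node 4: (V_4 - V_1)/1.6 + (V_4 - V_2)/22 + (V_4 - 0)/15 = 0
Collecting terms (coefficients in siemens):
  0.6329·V_1 - 0.00122·V_2 - 0.625·V_4 = 0.06667
  0.04669·V_2 - 0.00122·V_1 - 0.04545·V_4 = 0
  0.7371·V_4 - 0.625·V_1 - 0.04545·V_2 = 0
Solving these 3 simultaneous equations (Gaussian elimination) gives:
  V_1 = 0.996 V, V_2 = 0.9023 V, V_4 = 0.9002 V
Power in each resistor, P = (ΔV)²/R:
  P_R1 = (10 - 0.996)²/150 = 0.5405 W
  P_R2 = (0.996 - 0.9023)²/820 = 0.00001071 W
  P_R3 = (0.9023 - 0)²/56000 = 0.00001454 W
  P_R4 = (0.996 - 0.9002)²/1.6 = 0.005743 W
  P_R5 = (0.9023 - 0.9002)²/22 = 0.000000212 W
  P_R6 = (0 - 0.9002)²/15 = 0.05402 W
P_total = P_R1 + P_R2 + P_R3 + P_R4 + P_R5 + P_R6 = 0.6003 W

Final answer: 0.6003 W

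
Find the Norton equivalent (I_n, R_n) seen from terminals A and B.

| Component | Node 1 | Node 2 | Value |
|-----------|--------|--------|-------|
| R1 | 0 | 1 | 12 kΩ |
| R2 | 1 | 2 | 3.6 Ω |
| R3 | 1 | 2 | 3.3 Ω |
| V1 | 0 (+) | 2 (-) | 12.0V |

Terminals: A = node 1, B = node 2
Find the Thévenin equivalent first; then I_n = V_th/R_th and R_n = R_th.
Step 1 — V_th is the open-circuit voltage V_A - V_B (nothing connected across the terminals).
Nodal analysis, taking node 2 as the 0 V reference.
Source V1 fixes V_0 = 12 V.
KCL at each unknown node (sum of currents leaving = 0; resistances in Ω):
  Node 1: (V_1 - 12)/12000 + (V_1 - 0)/3.6 + (V_1 - 0)/3.3 = 0
Collecting terms: 0.5809 × V_1 = 0.001  =>  V_1 = 0.001721 V
V_th = V_1 - V_2 = 0.001721 - 0 = 0.001721 V
Step 2 — R_th: zero the source — replace V1 by a short circuit (node 2 merges into node 0) — and find the resistance seen between A (node 1) and B (node 0).
Reduce the network between node 1 (A) and node 0 (B) by series/parallel combination:
  Rp1 = R1 ‖ R2 ‖ R3 (parallel, all between nodes 0 and 1) = 1/(1/12000 + 1/3.6 + 1/3.3) = 1.721 Ω
R_th = 1.721 Ω
I_n = V_th/R_th = 0.001721/1.721 = 0.001 A, and R_n = R_th = 1.721 Ω

Final answer: I_n = 0.001 A, R_n = 1.721 Ω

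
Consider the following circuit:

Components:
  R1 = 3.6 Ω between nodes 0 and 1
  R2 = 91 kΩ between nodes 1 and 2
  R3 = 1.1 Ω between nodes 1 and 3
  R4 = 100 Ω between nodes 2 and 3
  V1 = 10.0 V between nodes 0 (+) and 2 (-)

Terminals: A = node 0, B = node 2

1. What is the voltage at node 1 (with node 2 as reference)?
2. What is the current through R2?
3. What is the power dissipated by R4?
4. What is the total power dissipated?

Nodal analysis, taking node 2 as the 0 V reference.
Source V1 fixes V_0 = 10 V.
KCL at each unknown node (sum of currents leaving = 0; resistances in Ω):
  Node 1: (V_1 - 10)/3.6 + (V_1 - 0)/91000 + (V_1 - V_3)/1.1 = 0
  Node 3: (V_3 - V_1)/1.1 + (V_3 - 0)/100 = 0
Collecting terms (coefficients in siemens):
  1.187·V_1 - 0.9091·V_3 = 2.778
  0.9191·V_3 - 0.9091·V_1 = 0
Determinant D = (1.187)(0.9191) - (-0.9091)(-0.9091) = 0.2644
V_1 = [(2.778)(0.9191) - (-0.9091)(0)]/D = 9.656 V
V_3 = [(1.187)(0) - (2.778)(-0.9091)]/D = 9.551 V
Part 1:
  Read off the nodal solution: V_1 = 9.656 V
Part 2:
  I_R2 = (V_1 - V_2)/R2 = (9.656 - 0)/91000 = 0.0001061 A
  Magnitude: I_R2 = 0.0001061 A
Part 3:
  I_R4 = (V_2 - V_3)/R4 = (0 - 9.551)/100 = -0.09551 A
  P_R4 = I_R4² × R4 = (-0.09551)² × 100 = 0.9122 W
Part 4:
  Power in each resistor, P = (ΔV)²/R:
    P_R1 = (10 - 9.656)²/3.6 = 0.03291 W
    P_R2 = (9.656 - 0)²/91000 = 0.001025 W
    P_R3 = (9.656 - 9.551)²/1.1 = 0.01003 W
    P_R4 = (0 - 9.551)²/100 = 0.9122 W
  P_total = P_R1 + P_R2 + P_R3 + P_R4 = 0.9561 W

Final answers:
1. V_1 = 9.656 V
2. I_R2 = 0.0001061 A
3. P_R4 = 0.9122 W
4. P_total = 0.9561 W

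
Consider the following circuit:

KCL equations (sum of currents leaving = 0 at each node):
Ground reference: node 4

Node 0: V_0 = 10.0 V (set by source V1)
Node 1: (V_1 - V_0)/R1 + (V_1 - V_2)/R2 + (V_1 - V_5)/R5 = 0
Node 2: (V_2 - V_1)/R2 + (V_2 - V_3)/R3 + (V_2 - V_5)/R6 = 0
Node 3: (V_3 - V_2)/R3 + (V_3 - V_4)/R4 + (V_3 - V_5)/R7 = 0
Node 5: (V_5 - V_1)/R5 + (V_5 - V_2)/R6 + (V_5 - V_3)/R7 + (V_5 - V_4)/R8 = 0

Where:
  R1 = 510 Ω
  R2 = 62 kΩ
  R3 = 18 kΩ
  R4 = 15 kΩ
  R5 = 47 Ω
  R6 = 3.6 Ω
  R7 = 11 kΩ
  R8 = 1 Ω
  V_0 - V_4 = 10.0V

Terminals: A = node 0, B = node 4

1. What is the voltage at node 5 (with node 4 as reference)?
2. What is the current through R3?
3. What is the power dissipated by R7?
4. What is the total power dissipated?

Nodal analysis, taking node 4 as the 0 V reference.
Source V1 fixes V_0 = 10 V.
KCL at each unknown node (sum of currents leaving = 0; resistances in Ω):
  Node 1: (V_1 - 10)/510 + (V_1 - V_2)/62000 + (V_1 - V_5)/47 = 0
  Node 2: (V_2 - V_1)/62000 + (V_2 - V_3)/18000 + (V_2 - V_5)/3.6 = 0
  Node 3: (V_3 - V_2)/18000 + (V_3 - 0)/15000 + (V_3 - V_5)/11000 = 0
  Node 5: (V_5 - V_1)/47 + (V_5 - V_2)/3.6 + (V_5 - V_3)/11000 + (V_5 - 0)/1 = 0
Collecting terms (coefficients in siemens):
  0.02325·V_1 - 0.00001613·V_2 - 0.02128·V_5 = 0.01961
  0.2778·V_2 - 0.00001613·V_1 - 0.00005556·V_3 - 0.2778·V_5 = 0
  0.0002131·V_3 - 0.00005556·V_2 - 0.00009091·V_5 = 0
  1.299·V_5 - 0.02128·V_1 - 0.2778·V_2 - 0.00009091·V_3 = 0
Solving these 4 simultaneous equations (Gaussian elimination) gives:
  V_1 = 0.8596 V, V_2 = 0.01797 V, V_3 = 0.01233 V, V_5 = 0.01792 V
Part 1:
  Read off the nodal solution: V_5 = 0.01792 V
Part 2:
  I_R3 = (V_2 - V_3)/R3 = (0.01797 - 0.01233)/18000 = 0.0000003134 A
  Magnitude: I_R3 = 0.0000003134 A
Part 3:
  I_R7 = (V_3 - V_5)/R7 = (0.01233 - 0.01792)/11000 = -0.0000005085 A
  P_R7 = I_R7² × R7 = (-0.0000005085)² × 11000 = 0.000000002844 W
Part 4:
  Power in each resistor, P = (ΔV)²/R:
    P_R1 = (10 - 0.8596)²/510 = 0.1638 W
    P_R2 = (0.8596 - 0.01797)²/62000 = 0.00001143 W
    P_R3 = (0.01797 - 0.01233)²/18000 = 0.000000001768 W
    P_R4 = (0.01233 - 0)²/15000 = 0.00000001013 W
    P_R5 = (0.8596 - 0.01792)²/47 = 0.01507 W
    P_R6 = (0.01797 - 0.01792)²/3.6 = 0.0000000006332 W
    P_R7 = (0.01233 - 0.01792)²/11000 = 0.000000002844 W
    P_R8 = (0 - 0.01792)²/1 = 0.0003212 W
  P_total = P_R1 + P_R2 + P_R3 + P_R4 + P_R5 + P_R6 + P_R7 + P_R8 = 0.1792 W

Final answers:
1. V_5 = 0.01792 V
2. I_R3 = 3.134e-07 A
3. P_R7 = 2.844e-09 W
4. P_total = 0.1792 W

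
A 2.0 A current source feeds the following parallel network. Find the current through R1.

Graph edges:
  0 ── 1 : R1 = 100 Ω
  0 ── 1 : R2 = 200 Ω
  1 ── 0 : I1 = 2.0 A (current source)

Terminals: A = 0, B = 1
All resistors sit directly between nodes 0 and 1, so they are in parallel and share one voltage V; the full source current 2 A splits among them.
1/R_par = 1/100 + 1/200 = 0.015 S  =>  R_par = 66.67 Ω
V = I × R_par = 2 × 66.67 = 133.3 V
I_R1 = V/R1 = 133.3/100 = 1.333 A

Final answer: 1.333 A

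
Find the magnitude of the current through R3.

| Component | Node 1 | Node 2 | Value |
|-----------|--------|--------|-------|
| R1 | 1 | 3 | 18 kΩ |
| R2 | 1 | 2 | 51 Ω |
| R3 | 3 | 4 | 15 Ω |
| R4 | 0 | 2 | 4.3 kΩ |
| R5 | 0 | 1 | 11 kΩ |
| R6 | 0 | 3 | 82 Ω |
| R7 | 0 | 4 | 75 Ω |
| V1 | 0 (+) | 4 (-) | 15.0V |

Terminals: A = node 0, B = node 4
Nodal analysis, taking node 4 as the 0 V reference.
Source V1 fixes V_0 = 15 V.
KCL at each unknown node (sum of currents leaving = 0; resistances in Ω):
  Node 1: (V_1 - V_3)/18000 + (V_1 - V_2)/51 + (V_1 - 15)/11000 = 0
  Node 2: (V_2 - V_1)/51 + (V_2 - 15)/4300 = 0
  Node 3: (V_3 - V_1)/18000 + (V_3 - 0)/15 + (V_3 - 15)/82 = 0
Collecting terms (coefficients in siemens):
  0.01975·V_1 - 0.01961·V_2 - 0.00005556·V_3 = 0.001364
  0.01984·V_2 - 0.01961·V_1 = 0.003488
  0.07892·V_3 - 0.00005556·V_1 = 0.1829
Solving these 3 simultaneous equations (Gaussian elimination) gives:
  V_1 = 13.13 V, V_2 = 13.15 V, V_3 = 2.327 V
I_R3 = (V_3 - V_4)/R3 = (2.327 - 0)/15 = 0.1551 A
|I_R3| = 0.1551 A

Final answer: |I_R3| = 0.1551 A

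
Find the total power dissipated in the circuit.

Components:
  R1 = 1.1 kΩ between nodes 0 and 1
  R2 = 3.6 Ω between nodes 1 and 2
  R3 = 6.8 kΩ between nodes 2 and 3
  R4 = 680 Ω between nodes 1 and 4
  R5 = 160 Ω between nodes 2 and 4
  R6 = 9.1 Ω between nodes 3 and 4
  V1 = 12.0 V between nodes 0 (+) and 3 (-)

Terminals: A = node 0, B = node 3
Nodal analysis, taking node 3 as the 0 V reference.
Source V1 fixes V_0 = 12 V.
KCL at each unknown node (sum of currents leaving = 0; resistances in Ω):
  Node 1: (V_1 - 12)/1100 + (V_1 - V_2)/3.6 + (V_1 - V_4)/680 = 0
  Node 2: (V_2 - V_1)/3.6 + (V_2 - 0)/6800 + (V_2 - V_4)/160 = 0
  Node 4: (V_4 - V_1)/680 + (V_4 - V_2)/160 + (V_4 - 0)/9.1 = 0
Collecting terms (coefficients in siemens):
  0.2802·V_1 - 0.2778·V_2 - 0.001471·V_4 = 0.01091
  0.2842·V_2 - 0.2778·V_1 - 0.00625·V_4 = 0
  0.1176·V_4 - 0.001471·V_1 - 0.00625·V_2 = 0
Solving these 3 simultaneous equations (Gaussian elimination) gives:
  V_1 = 1.34 V, V_2 = 1.311 V, V_4 = 0.08644 V
Power in each resistor, P = (ΔV)²/R:
  P_R1 = (12 - 1.34)²/1100 = 0.1033 W
  P_R2 = (1.34 - 1.311)²/3.6 = 0.0002218 W
  P_R3 = (1.311 - 0)²/6800 = 0.0002529 W
  P_R4 = (1.34 - 0.08644)²/680 = 0.002309 W
  P_R5 = (1.311 - 0.08644)²/160 = 0.009377 W
  P_R6 = (0 - 0.08644)²/9.1 = 0.000821 W
P_total = P_R1 + P_R2 + P_R3 + P_R4 + P_R5 + P_R6 = 0.1163 W

Final answer: 0.1163 W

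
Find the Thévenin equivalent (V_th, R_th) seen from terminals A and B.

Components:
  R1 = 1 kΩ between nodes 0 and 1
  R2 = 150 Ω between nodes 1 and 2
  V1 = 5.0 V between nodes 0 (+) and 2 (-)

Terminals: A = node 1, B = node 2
Step 1 — V_th is the open-circuit voltage V_A - V_B (nothing connected across the terminals).
Nodal analysis, taking node 2 as the 0 V reference.
Source V1 fixes V_0 = 5 V.
KCL at each unknown node (sum of currents leaving = 0; resistances in Ω):
  Node 1: (V_1 - 5)/1000 + (V_1 - 0)/150 = 0
Collecting terms: 0.007667 × V_1 = 0.005  =>  V_1 = 0.6522 V
V_th = V_1 - V_2 = 0.6522 - 0 = 0.6522 V
Step 2 — R_th: zero the source — replace V1 by a short circuit (node 2 merges into node 0) — and find the resistance seen between A (node 1) and B (node 0).
Reduce the network between node 1 (A) and node 0 (B) by series/parallel combination:
  Rp1 = R1 ‖ R2 (parallel, both between nodes 0 and 1) = 1/(1/1000 + 1/150) = 130.4 Ω
R_th = 130.4 Ω

Final answer: V_th = 0.6522 V, R_th = 130.4 Ω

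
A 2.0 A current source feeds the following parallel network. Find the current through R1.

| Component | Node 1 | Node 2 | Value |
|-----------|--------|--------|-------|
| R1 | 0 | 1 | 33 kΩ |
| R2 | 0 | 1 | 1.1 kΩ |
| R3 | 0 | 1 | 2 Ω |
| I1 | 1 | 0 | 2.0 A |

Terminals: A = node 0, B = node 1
All resistors sit directly between nodes 0 and 1, so they are in parallel and share one voltage V; the full source current 2 A splits among them.
1/R_par = 1/33000 + 1/1100 + 1/2 = 0.5009 S  =>  R_par = 1.996 Ω
V = I × R_par = 2 × 1.996 = 3.992 V
I_R1 = V/R1 = 3.992/33000 = 0.000121 A

Final answer: 0.000121 A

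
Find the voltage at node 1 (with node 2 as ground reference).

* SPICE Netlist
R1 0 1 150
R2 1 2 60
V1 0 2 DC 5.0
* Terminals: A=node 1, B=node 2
Nodal analysis, taking node 2 as the 0 V reference.
Source V1 fixes V_0 = 5 V.
KCL at each unknown node (sum of currents leaving = 0; resistances in Ω):
  Node 1: (V_1 - 5)/150 + (V_1 - 0)/60 = 0
Collecting terms: 0.02333 × V_1 = 0.03333  =>  V_1 = 1.429 V
The requested potential is V_1 = 1.429 V.

Final answer: V_1 = 1.429 V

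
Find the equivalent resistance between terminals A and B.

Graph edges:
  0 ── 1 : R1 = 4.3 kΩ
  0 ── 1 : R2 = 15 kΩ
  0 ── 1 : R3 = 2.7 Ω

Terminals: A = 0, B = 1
Reduce the network between node 0 (A) and node 1 (B) by series/parallel combination:
  Rp1 = R1 ‖ R2 ‖ R3 (parallel, all between nodes 0 and 1) = 1/(1/4300 + 1/15000 + 1/2.7) = 2.698 Ω
R_eq = 2.698 Ω

Final answer: 2.698 Ω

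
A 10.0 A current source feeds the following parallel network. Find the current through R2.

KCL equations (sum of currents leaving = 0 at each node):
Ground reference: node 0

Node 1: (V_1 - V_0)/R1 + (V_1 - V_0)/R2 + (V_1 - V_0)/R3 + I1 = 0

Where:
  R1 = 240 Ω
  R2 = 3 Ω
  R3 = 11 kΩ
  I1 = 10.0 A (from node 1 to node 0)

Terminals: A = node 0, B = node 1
All resistors sit directly between nodes 0 and 1, so they are in parallel and share one voltage V; the full source current 10 A splits among them.
1/R_par = 1/240 + 1/3 + 1/11000 = 0.3376 S  =>  R_par = 2.962 Ω
V = I × R_par = 10 × 2.962 = 29.62 V
I_R2 = V/R2 = 29.62/3 = 9.874 A

Final answer: 9.874 A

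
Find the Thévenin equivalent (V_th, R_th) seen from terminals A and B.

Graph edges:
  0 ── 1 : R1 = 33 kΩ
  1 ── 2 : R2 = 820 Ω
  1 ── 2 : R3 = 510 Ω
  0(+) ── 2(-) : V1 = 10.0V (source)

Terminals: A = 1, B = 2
Step 1 — V_th is the open-circuit voltage V_A - V_B (nothing connected across the terminals).
Nodal analysis, taking node 2 as the 0 V reference.
Source V1 fixes V_0 = 10 V.
KCL at each unknown node (sum of currents leaving = 0; resistances in Ω):
  Node 1: (V_1 - 10)/33000 + (V_1 - 0)/820 + (V_1 - 0)/510 = 0
Collecting terms: 0.003211 × V_1 = 0.000303  =>  V_1 = 0.09438 V
V_th = V_1 - V_2 = 0.09438 - 0 = 0.09438 V
Step 2 — R_th: zero the source — replace V1 by a short circuit (node 2 merges into node 0) — and find the resistance seen between A (node 1) and B (node 0).
Reduce the network between node 1 (A) and node 0 (B) by series/parallel combination:
  Rp1 = R1 ‖ R2 ‖ R3 (parallel, all between nodes 0 and 1) = 1/(1/33000 + 1/820 + 1/510) = 311.5 Ω
R_th = 311.5 Ω

Final answer: V_th = 0.09438 V, R_th = 311.5 Ω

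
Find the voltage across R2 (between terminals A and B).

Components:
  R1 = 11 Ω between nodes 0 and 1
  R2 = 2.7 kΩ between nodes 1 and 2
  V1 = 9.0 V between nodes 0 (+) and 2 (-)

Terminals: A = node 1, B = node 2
R1 and R2 are in series across V1 (node 0 → node 1 → node 2), and the output A–B is taken across R2, so this is a voltage divider.
Series current: I = V1/(R1 + R2) = 9/(11 + 2700) = 9/2711 = 0.00332 A
V_R2 = I × R2 = V1 × R2/(R1 + R2) = 9 × 2700/2711 = 8.963 V

Final answer: 8.963 V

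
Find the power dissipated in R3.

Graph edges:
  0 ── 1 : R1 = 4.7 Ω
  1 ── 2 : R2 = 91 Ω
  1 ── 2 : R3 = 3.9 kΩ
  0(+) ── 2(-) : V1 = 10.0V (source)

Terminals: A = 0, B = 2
Nodal analysis, taking node 2 as the 0 V reference.
Source V1 fixes V_0 = 10 V.
KCL at each unknown node (sum of currents leaving = 0; resistances in Ω):
  Node 1: (V_1 - 10)/4.7 + (V_1 - 0)/91 + (V_1 - 0)/3900 = 0
Collecting terms: 0.224 × V_1 = 2.128  =>  V_1 = 9.498 V
I_R3 = (V_1 - V_2)/R3 = (9.498 - 0)/3900 = 0.002435 A
P_R3 = I_R3² × R3 = (0.002435)² × 3900 = 0.02313 W

Final answer: 0.02313 W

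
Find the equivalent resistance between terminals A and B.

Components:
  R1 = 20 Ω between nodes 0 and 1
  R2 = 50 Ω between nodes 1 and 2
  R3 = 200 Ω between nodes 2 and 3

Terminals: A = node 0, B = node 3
Reduce the network between node 0 (A) and node 3 (B) by series/parallel combination:
  Rs1 = R1 + R2 (series, joined only at node 1) = 20 + 50 = 70 Ω
  Rs2 = R3 + Rs1 (series, joined only at node 2) = 200 + 70 = 270 Ω
R_eq = 270 Ω

Final answer: 270 Ω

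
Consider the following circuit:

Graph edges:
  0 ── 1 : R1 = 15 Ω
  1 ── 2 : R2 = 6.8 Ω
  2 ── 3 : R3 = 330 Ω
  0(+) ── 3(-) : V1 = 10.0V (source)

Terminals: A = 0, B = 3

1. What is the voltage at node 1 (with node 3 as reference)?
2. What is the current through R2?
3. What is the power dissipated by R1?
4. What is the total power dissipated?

Nodal analysis, taking node 3 as the 0 V reference.
Source V1 fixes V_0 = 10 V.
KCL at each unknown node (sum of currents leaving = 0; resistances in Ω):
  Node 1: (V_1 - 10)/15 + (V_1 - V_2)/6.8 = 0
  Node 2: (V_2 - V_1)/6.8 + (V_2 - 0)/330 = 0
Collecting terms (coefficients in siemens):
  0.2137·V_1 - 0.1471·V_2 = 0.6667
  0.1501·V_2 - 0.1471·V_1 = 0
Determinant D = (0.2137)(0.1501) - (-0.1471)(-0.1471) = 0.01045
V_1 = [(0.6667)(0.1501) - (-0.1471)(0)]/D = 9.574 V
V_2 = [(0.2137)(0) - (0.6667)(-0.1471)]/D = 9.38 V
Part 1:
  Read off the nodal solution: V_1 = 9.574 V
Part 2:
  I_R2 = (V_1 - V_2)/R2 = (9.574 - 9.38)/6.8 = 0.02843 A
  Magnitude: I_R2 = 0.02843 A
Part 3:
  I_R1 = (V_0 - V_1)/R1 = (10 - 9.574)/15 = 0.02843 A
  P_R1 = I_R1² × R1 = (0.02843)² × 15 = 0.01212 W
Part 4:
  Power in each resistor, P = (ΔV)²/R:
    P_R1 = (10 - 9.574)²/15 = 0.01212 W
    P_R2 = (9.574 - 9.38)²/6.8 = 0.005494 W
    P_R3 = (9.38 - 0)²/330 = 0.2666 W
  P_total = P_R1 + P_R2 + P_R3 = 0.2843 W

Final answers:
1. V_1 = 9.574 V
2. I_R2 = 0.02843 A
3. P_R1 = 0.01212 W
4. P_total = 0.2843 W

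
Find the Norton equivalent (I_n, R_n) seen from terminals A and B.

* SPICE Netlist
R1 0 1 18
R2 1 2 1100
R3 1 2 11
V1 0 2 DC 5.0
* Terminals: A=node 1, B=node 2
Find the Thévenin equivalent first; then I_n = V_th/R_th and R_n = R_th.
Step 1 — V_th is the open-circuit voltage V_A - V_B (nothing connected across the terminals).
Nodal analysis, taking node 2 as the 0 V reference.
Source V1 fixes V_0 = 5 V.
KCL at each unknown node (sum of currents leaving = 0; resistances in Ω):
  Node 1: (V_1 - 5)/18 + (V_1 - 0)/1100 + (V_1 - 0)/11 = 0
Collecting terms: 0.1474 × V_1 = 0.2778  =>  V_1 = 1.885 V
V_th = V_1 - V_2 = 1.885 - 0 = 1.885 V
Step 2 — R_th: zero the source — replace V1 by a short circuit (node 2 merges into node 0) — and find the resistance seen between A (node 1) and B (node 0).
Reduce the network between node 1 (A) and node 0 (B) by series/parallel combination:
  Rp1 = R1 ‖ R2 ‖ R3 (parallel, all between nodes 0 and 1) = 1/(1/18 + 1/1100 + 1/11) = 6.785 Ω
R_th = 6.785 Ω
I_n = V_th/R_th = 1.885/6.785 = 0.2778 A, and R_n = R_th = 6.785 Ω

Final answer: I_n = 0.2778 A, R_n = 6.785 Ω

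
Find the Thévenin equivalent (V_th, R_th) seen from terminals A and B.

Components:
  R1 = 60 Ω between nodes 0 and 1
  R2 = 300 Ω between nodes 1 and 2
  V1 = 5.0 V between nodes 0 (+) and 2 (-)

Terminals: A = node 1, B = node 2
Step 1 — V_th is the open-circuit voltage V_A - V_B (nothing connected across the terminals).
Nodal analysis, taking node 2 as the 0 V reference.
Source V1 fixes V_0 = 5 V.
KCL at each unknown node (sum of currents leaving = 0; resistances in Ω):
  Node 1: (V_1 - 5)/60 + (V_1 - 0)/300 = 0
Collecting terms: 0.02 × V_1 = 0.08333  =>  V_1 = 4.167 V
V_th = V_1 - V_2 = 4.167 - 0 = 4.167 V
Step 2 — R_th: zero the source — replace V1 by a short circuit (node 2 merges into node 0) — and find the resistance seen between A (node 1) and B (node 0).
Reduce the network between node 1 (A) and node 0 (B) by series/parallel combination:
  Rp1 = R1 ‖ R2 (parallel, both between nodes 0 and 1) = 1/(1/60 + 1/300) = 50 Ω
R_th = 50 Ω

Final answer: V_th = 4.167 V, R_th = 50 Ω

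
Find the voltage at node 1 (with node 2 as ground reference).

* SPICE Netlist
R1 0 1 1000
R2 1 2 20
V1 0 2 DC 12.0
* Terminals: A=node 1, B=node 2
Nodal analysis, taking node 2 as the 0 V reference.
Source V1 fixes V_0 = 12 V.
KCL at each unknown node (sum of currents leaving = 0; resistances in Ω):
  Node 1: (V_1 - 12)/1000 + (V_1 - 0)/20 = 0
Collecting terms: 0.051 × V_1 = 0.012  =>  V_1 = 0.2353 V
The requested potential is V_1 = 0.2353 V.

Final answer: V_1 = 0.2353 V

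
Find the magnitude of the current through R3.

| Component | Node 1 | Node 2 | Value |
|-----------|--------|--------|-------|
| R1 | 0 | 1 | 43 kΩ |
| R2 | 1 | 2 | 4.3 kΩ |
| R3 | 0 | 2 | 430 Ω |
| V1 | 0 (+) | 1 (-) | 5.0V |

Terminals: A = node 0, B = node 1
Nodal analysis, taking node 1 as the 0 V reference.
Source V1 fixes V_0 = 5 V.
KCL at each unknown node (sum of currents leaving = 0; resistances in Ω):
  Node 2: (V_2 - 0)/4300 + (V_2 - 5)/430 = 0
Collecting terms: 0.002558 × V_2 = 0.01163  =>  V_2 = 4.545 V
I_R3 = (V_0 - V_2)/R3 = (5 - 4.545)/430 = 0.001057 A
|I_R3| = 0.001057 A

Final answer: |I_R3| = 0.001057 A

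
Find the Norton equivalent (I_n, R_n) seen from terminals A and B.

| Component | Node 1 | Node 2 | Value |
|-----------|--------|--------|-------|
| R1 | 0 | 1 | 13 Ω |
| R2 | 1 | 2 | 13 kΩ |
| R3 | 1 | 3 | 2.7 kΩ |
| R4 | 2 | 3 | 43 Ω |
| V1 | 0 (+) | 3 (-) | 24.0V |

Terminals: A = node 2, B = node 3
Find the Thévenin equivalent first; then I_n = V_th/R_th and R_n = R_th.
Step 1 — V_th is the open-circuit voltage V_A - V_B (nothing connected across the terminals).
Nodal analysis, taking node 3 as the 0 V reference.
Source V1 fixes V_0 = 24 V.
KCL at each unknown node (sum of currents leaving = 0; resistances in Ω):
  Node 1: (V_1 - 24)/13 + (V_1 - V_2)/13000 + (V_1 - 0)/2700 = 0
  Node 2: (V_2 - V_1)/13000 + (V_2 - 0)/43 = 0
Collecting terms (coefficients in siemens):
  0.07737·V_1 - 0.00007692·V_2 = 1.846
  0.02333·V_2 - 0.00007692·V_1 = 0
Determinant D = (0.07737)(0.02333) - (-0.00007692)(-0.00007692) = 0.001805
V_1 = [(1.846)(0.02333) - (-0.00007692)(0)]/D = 23.86 V
V_2 = [(0.07737)(0) - (1.846)(-0.00007692)]/D = 0.07867 V
V_th = V_2 - V_3 = 0.07867 - 0 = 0.07867 V
Step 2 — R_th: zero the source — replace V1 by a short circuit (node 3 merges into node 0) — and find the resistance seen between A (node 2) and B (node 0).
Reduce the network between node 2 (A) and node 0 (B) by series/parallel combination:
  Rp1 = R1 ‖ R3 (parallel, both between nodes 0 and 1) = 1/(1/13 + 1/2700) = 12.94 Ω
  Rs1 = R2 + Rp1 (series, joined only at node 1) = 13000 + 12.94 = 13010 Ω
  Rp2 = R4 ‖ Rs1 (parallel, both between nodes 0 and 2) = 1/(1/43 + 1/13010) = 42.86 Ω
R_th = 42.86 Ω
I_n = V_th/R_th = 0.07867/42.86 = 0.001835 A, and R_n = R_th = 42.86 Ω

Final answer: I_n = 0.001835 A, R_n = 42.86 Ω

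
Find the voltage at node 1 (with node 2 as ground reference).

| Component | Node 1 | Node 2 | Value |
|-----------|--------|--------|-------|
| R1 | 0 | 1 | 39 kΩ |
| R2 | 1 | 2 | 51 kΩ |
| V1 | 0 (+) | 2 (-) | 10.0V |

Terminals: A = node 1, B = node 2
Nodal analysis, taking node 2 as the 0 V reference.
Source V1 fixes V_0 = 10 V.
KCL at each unknown node (sum of currents leaving = 0; resistances in Ω):
  Node 1: (V_1 - 10)/39000 + (V_1 - 0)/51000 = 0
Collecting terms: 0.00004525 × V_1 = 0.0002564  =>  V_1 = 5.667 V
The requested potential is V_1 = 5.667 V.

Final answer: V_1 = 5.667 V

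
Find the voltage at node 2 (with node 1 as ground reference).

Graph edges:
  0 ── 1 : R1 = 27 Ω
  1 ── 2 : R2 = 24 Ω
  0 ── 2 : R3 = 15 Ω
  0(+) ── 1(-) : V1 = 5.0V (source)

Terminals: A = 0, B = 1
Nodal analysis, taking node 1 as the 0 V reference.
Source V1 fixes V_0 = 5 V.
KCL at each unknown node (sum of currents leaving = 0; resistances in Ω):
  Node 2: (V_2 - 0)/24 + (V_2 - 5)/15 = 0
Collecting terms: 0.1083 × V_2 = 0.3333  =>  V_2 = 3.077 V
The requested potential is V_2 = 3.077 V.

Final answer: V_2 = 3.077 V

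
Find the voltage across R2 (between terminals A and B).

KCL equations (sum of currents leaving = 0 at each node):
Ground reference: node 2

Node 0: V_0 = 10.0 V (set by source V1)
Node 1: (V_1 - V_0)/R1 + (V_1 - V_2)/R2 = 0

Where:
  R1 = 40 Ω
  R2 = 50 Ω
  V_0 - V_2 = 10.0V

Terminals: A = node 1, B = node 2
R1 and R2 are in series across V1 (node 0 → node 1 → node 2), and the output A–B is taken across R2, so this is a voltage divider.
Series current: I = V1/(R1 + R2) = 10/(40 + 50) = 10/90 = 0.1111 A
V_R2 = I × R2 = V1 × R2/(R1 + R2) = 10 × 50/90 = 5.556 V

Final answer: 5.556 V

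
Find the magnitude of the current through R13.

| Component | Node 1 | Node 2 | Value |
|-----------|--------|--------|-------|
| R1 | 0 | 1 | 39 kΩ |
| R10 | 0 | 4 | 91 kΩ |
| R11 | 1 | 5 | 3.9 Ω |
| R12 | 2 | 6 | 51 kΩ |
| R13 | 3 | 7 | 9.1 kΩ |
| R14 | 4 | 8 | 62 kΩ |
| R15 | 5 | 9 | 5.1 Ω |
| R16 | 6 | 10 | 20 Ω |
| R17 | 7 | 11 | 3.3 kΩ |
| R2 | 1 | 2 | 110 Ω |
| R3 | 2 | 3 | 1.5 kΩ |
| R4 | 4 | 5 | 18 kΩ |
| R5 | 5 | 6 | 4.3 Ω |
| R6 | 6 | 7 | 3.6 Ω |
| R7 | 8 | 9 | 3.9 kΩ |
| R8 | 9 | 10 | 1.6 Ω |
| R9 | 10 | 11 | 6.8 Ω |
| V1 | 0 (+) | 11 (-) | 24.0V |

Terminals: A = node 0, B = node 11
Nodal analysis, taking node 11 as the 0 V reference.
Source V1 fixes V_0 = 24 V.
KCL at each unknown node (sum of currents leaving = 0; resistances in Ω):
  Node 1: (V_1 - 24)/39000 + (V_1 - V_2)/110 + (V_1 - V_5)/3.9 = 0
  Node 2: (V_2 - V_1)/110 + (V_2 - V_3)/1500 + (V_2 - V_6)/51000 = 0
  Node 3: (V_3 - V_2)/1500 + (V_3 - V_7)/9100 = 0
  Node 4: (V_4 - V_5)/18000 + (V_4 - 24)/91000 + (V_4 - V_8)/62000 = 0
  Node 5: (V_5 - V_4)/18000 + (V_5 - V_6)/4.3 + (V_5 - V_1)/3.9 + (V_5 - V_9)/5.1 = 0
  Node 6: (V_6 - V_5)/4.3 + (V_6 - V_7)/3.6 + (V_6 - V_2)/51000 + (V_6 - V_10)/20 = 0
  Node 7: (V_7 - V_6)/3.6 + (V_7 - V_3)/9100 + (V_7 - 0)/3300 = 0
  Node 8: (V_8 - V_9)/3900 + (V_8 - V_4)/62000 = 0
  Node 9: (V_9 - V_8)/3900 + (V_9 - V_10)/1.6 + (V_9 - V_5)/5.1 = 0
  Node 10: (V_10 - V_9)/1.6 + (V_10 - 0)/6.8 + (V_10 - V_6)/20 = 0
Collecting terms (coefficients in siemens):
  0.2655·V_1 - 0.009091·V_2 - 0.2564·V_5 = 0.0006154
  0.009777·V_2 - 0.009091·V_1 - 0.0006667·V_3 - 0.00001961·V_6 = 0
  0.0007766·V_3 - 0.0006667·V_2 - 0.0001099·V_7 = 0
  0.00008267·V_4 - 0.00005556·V_5 - 0.00001613·V_8 = 0.0002637
  0.6851·V_5 - 0.2564·V_1 - 0.00005556·V_4 - 0.2326·V_6 - 0.1961·V_9 = 0
  0.5604·V_6 - 0.00001961·V_2 - 0.2326·V_5 - 0.2778·V_7 - 0.05·V_10 = 0
  0.2782·V_7 - 0.0001099·V_3 - 0.2778·V_6 = 0
  0.0002725·V_8 - 0.00001613·V_4 - 0.0002564·V_9 = 0
  0.8213·V_9 - 0.1961·V_5 - 0.0002564·V_8 - 0.625·V_10 = 0
  0.8221·V_10 - 0.05·V_6 - 0.625·V_9 = 0
Solving these 10 simultaneous equations (Gaussian elimination) gives:
  V_1 = 0.01233 V, V_2 = 0.01229 V, V_3 = 0.01185 V, V_4 = 3.235 V
  V_5 = 0.009936 V, V_6 = 0.00918 V, V_7 = 0.009171 V, V_8 = 0.1979 V
  V_9 = 0.006783 V, V_10 = 0.005715 V
I_R13 = (V_3 - V_7)/R13 = (0.01185 - 0.009171)/9100 = 0.0000002946 A
|I_R13| = 0.0000002946 A

Final answer: |I_R13| = 2.946e-07 A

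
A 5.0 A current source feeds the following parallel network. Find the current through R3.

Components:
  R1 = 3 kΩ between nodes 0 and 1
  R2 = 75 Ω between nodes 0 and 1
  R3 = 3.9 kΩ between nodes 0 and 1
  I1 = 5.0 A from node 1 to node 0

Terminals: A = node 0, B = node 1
All resistors sit directly between nodes 0 and 1, so they are in parallel and share one voltage V; the full source current 5 A splits among them.
1/R_par = 1/3000 + 1/75 + 1/3900 = 0.01392 S  =>  R_par = 71.82 Ω
V = I × R_par = 5 × 71.82 = 359.1 V
I_R3 = V/R3 = 359.1/3900 = 0.09208 A

Final answer: 0.09208 A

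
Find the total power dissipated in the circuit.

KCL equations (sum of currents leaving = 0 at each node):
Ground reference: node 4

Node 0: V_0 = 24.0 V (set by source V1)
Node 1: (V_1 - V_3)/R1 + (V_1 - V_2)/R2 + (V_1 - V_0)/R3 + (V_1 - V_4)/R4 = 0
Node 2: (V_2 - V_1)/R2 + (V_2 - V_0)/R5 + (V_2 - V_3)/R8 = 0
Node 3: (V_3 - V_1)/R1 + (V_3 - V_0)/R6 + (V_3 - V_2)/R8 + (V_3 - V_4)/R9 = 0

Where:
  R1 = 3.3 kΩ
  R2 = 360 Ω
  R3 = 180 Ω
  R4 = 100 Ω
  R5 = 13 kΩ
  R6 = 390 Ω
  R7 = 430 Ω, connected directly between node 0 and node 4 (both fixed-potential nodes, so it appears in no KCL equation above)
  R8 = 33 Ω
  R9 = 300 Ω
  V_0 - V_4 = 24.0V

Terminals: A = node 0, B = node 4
Nodal analysis, taking node 4 as the 0 V reference.
Source V1 fixes V_0 = 24 V.
KCL at each unknown node (sum of currents leaving = 0; resistances in Ω):
  Node 1: (V_1 - V_3)/3300 + (V_1 - V_2)/360 + (V_1 - 24)/180 + (V_1 - 0)/100 = 0
  Node 2: (V_2 - V_1)/360 + (V_2 - 24)/13000 + (V_2 - V_3)/33 = 0
  Node 3: (V_3 - V_1)/3300 + (V_3 - 24)/390 + (V_3 - V_2)/33 + (V_3 - 0)/300 = 0
Collecting terms (coefficients in siemens):
  0.01864·V_1 - 0.002778·V_2 - 0.000303·V_3 = 0.1333
  0.03316·V_2 - 0.002778·V_1 - 0.0303·V_3 = 0.001846
  0.0365·V_3 - 0.000303·V_1 - 0.0303·V_2 = 0.06154
Solving these 3 simultaneous equations (Gaussian elimination) gives:
  V_1 = 8.8 V, V_2 = 9.946 V, V_3 = 10.02 V
Power in each resistor, P = (ΔV)²/R:
  P_R1 = (8.8 - 10.02)²/3300 = 0.0004479 W
  P_R2 = (8.8 - 9.946)²/360 = 0.003651 W
  P_R3 = (24 - 8.8)²/180 = 1.284 W
  P_R4 = (8.8 - 0)²/100 = 0.7744 W
  P_R5 = (24 - 9.946)²/13000 = 0.01519 W
  P_R6 = (24 - 10.02)²/390 = 0.5014 W
  P_R7 = (24 - 0)²/430 = 1.34 W
  P_R8 = (9.946 - 10.02)²/33 = 0.000146 W
  P_R9 = (10.02 - 0)²/300 = 0.3344 W
P_total = P_R1 + P_R2 + P_R3 + P_R4 + P_R5 + P_R6 + P_R7 + P_R8 + P_R9 = 4.253 W

Final answer: 4.253 W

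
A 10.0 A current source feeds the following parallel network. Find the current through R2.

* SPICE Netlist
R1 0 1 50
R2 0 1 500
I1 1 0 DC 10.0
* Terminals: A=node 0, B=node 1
All resistors sit directly between nodes 0 and 1, so they are in parallel and share one voltage V; the full source current 10 A splits among them.
1/R_par = 1/50 + 1/500 = 0.022 S  =>  R_par = 45.45 Ω
V = I × R_par = 10 × 45.45 = 454.5 V
I_R2 = V/R2 = 454.5/500 = 0.9091 A

Final answer: 0.9091 A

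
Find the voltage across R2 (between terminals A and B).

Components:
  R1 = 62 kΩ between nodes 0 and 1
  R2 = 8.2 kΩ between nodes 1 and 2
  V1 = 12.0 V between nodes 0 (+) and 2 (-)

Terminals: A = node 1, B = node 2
R1 and R2 are in series across V1 (node 0 → node 1 → node 2), and the output A–B is taken across R2, so this is a voltage divider.
Series current: I = V1/(R1 + R2) = 12/(62000 + 8200) = 12/70200 = 0.0001709 A
V_R2 = I × R2 = V1 × R2/(R1 + R2) = 12 × 8200/70200 = 1.402 V

Final answer: 1.402 V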